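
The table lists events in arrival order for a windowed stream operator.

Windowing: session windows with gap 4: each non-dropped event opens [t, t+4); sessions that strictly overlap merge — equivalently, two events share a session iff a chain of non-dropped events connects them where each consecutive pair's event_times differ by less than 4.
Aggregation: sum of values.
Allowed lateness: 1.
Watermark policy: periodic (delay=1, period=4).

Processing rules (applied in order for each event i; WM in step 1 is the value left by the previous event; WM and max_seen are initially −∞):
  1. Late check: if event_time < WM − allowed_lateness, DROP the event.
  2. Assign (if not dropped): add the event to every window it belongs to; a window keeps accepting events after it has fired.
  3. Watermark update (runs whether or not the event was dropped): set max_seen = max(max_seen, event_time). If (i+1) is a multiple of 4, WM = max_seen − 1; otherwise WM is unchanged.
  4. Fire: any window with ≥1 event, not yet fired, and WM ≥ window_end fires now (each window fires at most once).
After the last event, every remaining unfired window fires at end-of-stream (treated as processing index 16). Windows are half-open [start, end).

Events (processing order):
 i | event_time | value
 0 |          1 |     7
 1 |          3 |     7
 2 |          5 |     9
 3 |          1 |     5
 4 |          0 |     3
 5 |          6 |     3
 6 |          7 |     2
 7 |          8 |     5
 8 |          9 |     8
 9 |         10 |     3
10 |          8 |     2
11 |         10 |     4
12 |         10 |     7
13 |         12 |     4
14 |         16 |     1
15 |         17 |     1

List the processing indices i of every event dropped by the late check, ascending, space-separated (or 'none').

4

i=0 t=1 v=7: → [1,5); WM=−∞
i=1 t=3 v=7: → [1,7); WM=−∞
i=2 t=5 v=9: → [1,9); WM=−∞
i=3 t=1 v=5: → [1,9); WM=4
i=4 t=0 v=3: DROP (t<4-1); WM=4
i=5 t=6 v=3: → [1,10); WM=4
i=6 t=7 v=2: → [1,11); WM=4
i=7 t=8 v=5: → [1,12); WM=7
i=8 t=9 v=8: → [1,13); WM=7
i=9 t=10 v=3: → [1,14); WM=7
i=10 t=8 v=2: → [1,14); WM=7
i=11 t=10 v=4: → [1,14); WM=9
i=12 t=10 v=7: → [1,14); WM=9
i=13 t=12 v=4: → [1,16); WM=9
i=14 t=16 v=1: → [16,20); WM=9
i=15 t=17 v=1: → [16,21); WM=16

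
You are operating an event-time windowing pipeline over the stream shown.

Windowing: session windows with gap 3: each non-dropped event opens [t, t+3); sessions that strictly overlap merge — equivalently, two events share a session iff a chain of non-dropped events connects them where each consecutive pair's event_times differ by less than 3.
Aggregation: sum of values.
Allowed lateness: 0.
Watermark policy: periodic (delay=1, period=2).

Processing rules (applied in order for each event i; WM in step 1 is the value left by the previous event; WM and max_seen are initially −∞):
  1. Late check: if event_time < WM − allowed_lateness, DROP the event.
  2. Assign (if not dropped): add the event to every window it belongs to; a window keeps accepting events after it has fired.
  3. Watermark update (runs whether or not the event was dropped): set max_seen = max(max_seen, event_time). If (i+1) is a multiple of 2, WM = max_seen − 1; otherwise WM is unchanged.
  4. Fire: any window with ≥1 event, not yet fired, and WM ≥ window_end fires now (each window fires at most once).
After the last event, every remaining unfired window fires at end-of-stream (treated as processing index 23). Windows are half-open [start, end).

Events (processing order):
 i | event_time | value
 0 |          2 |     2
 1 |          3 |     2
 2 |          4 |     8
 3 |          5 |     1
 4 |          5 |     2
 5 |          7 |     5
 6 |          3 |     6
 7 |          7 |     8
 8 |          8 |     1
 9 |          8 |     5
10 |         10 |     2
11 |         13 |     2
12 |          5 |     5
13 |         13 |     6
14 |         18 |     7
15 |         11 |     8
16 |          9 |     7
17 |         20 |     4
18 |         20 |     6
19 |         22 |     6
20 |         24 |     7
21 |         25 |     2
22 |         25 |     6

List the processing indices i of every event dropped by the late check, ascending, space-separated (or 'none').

i=0 t=2 v=2: → [2,5); WM=−∞
i=1 t=3 v=2: → [2,6); WM=2
i=2 t=4 v=8: → [2,7); WM=2
i=3 t=5 v=1: → [2,8); WM=4
i=4 t=5 v=2: → [2,8); WM=4
i=5 t=7 v=5: → [2,10); WM=6
i=6 t=3 v=6: DROP (t<6-0); WM=6
i=7 t=7 v=8: → [2,10); WM=6
i=8 t=8 v=1: → [2,11); WM=6
i=9 t=8 v=5: → [2,11); WM=7
i=10 t=10 v=2: → [2,13); WM=7
i=11 t=13 v=2: → [13,16); WM=12
i=12 t=5 v=5: DROP (t<12-0); WM=12
i=13 t=13 v=6: → [13,16); WM=12
i=14 t=18 v=7: → [18,21); WM=12
i=15 t=11 v=8: DROP (t<12-0); WM=17
i=16 t=9 v=7: DROP (t<17-0); WM=17
i=17 t=20 v=4: → [18,23); WM=19
i=18 t=20 v=6: → [18,23); WM=19
i=19 t=22 v=6: → [18,25); WM=21
i=20 t=24 v=7: → [18,27); WM=21
i=21 t=25 v=2: → [18,28); WM=24
i=22 t=25 v=6: → [18,28); WM=24

6 12 15 16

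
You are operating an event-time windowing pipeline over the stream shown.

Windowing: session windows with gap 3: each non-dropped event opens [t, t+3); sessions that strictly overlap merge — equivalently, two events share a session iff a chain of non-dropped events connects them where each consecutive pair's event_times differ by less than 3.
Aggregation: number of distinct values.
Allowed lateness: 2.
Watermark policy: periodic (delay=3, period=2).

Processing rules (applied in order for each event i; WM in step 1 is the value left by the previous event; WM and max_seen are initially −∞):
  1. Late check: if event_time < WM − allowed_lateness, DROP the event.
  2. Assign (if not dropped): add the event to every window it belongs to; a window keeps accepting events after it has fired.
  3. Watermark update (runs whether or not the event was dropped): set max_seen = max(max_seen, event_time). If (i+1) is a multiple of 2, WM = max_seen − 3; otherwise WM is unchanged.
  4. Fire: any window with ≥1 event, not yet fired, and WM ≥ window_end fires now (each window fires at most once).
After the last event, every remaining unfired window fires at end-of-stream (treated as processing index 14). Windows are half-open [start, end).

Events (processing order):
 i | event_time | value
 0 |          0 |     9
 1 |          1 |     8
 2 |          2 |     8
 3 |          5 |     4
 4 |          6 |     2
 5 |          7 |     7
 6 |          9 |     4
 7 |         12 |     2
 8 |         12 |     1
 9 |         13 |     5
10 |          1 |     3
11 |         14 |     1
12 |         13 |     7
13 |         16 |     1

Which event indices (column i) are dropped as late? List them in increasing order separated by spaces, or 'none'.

i=0 t=0 v=9: → [0,3); WM=−∞
i=1 t=1 v=8: → [0,4); WM=-2
i=2 t=2 v=8: → [0,5); WM=-2
i=3 t=5 v=4: → [5,8); WM=2
i=4 t=6 v=2: → [5,9); WM=2
i=5 t=7 v=7: → [5,10); WM=4
i=6 t=9 v=4: → [5,12); WM=4
i=7 t=12 v=2: → [12,15); WM=9
i=8 t=12 v=1: → [12,15); WM=9
i=9 t=13 v=5: → [12,16); WM=10
i=10 t=1 v=3: DROP (t<10-2); WM=10
i=11 t=14 v=1: → [12,17); WM=11
i=12 t=13 v=7: → [12,17); WM=11
i=13 t=16 v=1: → [12,19); WM=13

10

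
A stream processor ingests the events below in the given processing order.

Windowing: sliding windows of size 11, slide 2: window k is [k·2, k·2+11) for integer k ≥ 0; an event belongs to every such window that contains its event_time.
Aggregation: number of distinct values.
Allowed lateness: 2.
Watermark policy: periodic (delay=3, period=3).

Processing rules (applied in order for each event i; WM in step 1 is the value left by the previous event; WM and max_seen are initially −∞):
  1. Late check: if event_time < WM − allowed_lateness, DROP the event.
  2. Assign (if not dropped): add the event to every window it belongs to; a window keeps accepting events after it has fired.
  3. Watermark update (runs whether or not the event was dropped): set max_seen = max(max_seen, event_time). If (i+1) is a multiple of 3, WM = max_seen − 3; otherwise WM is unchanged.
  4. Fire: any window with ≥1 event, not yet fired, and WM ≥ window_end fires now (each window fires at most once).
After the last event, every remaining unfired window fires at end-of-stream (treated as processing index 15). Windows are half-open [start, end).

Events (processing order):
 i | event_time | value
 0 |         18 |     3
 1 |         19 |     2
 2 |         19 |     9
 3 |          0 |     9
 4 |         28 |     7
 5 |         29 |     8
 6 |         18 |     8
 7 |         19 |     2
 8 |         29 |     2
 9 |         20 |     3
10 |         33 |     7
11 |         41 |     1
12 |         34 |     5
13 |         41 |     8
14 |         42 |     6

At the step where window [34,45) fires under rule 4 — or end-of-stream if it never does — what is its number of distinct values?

3

i=0 t=18 v=3: → [18,29),[16,27),[14,25),[12,23),[10,21),[8,19); WM=−∞
i=1 t=19 v=2: → [18,29),[16,27),[14,25),[12,23),[10,21); WM=−∞
i=2 t=19 v=9: → [18,29),[16,27),[14,25),[12,23),[10,21); WM=16
i=3 t=0 v=9: DROP (t<16-2); WM=16
i=4 t=28 v=7: → [28,39),[26,37),[24,35),[22,33),[20,31),[18,29); WM=16
i=5 t=29 v=8: → [28,39),[26,37),[24,35),[22,33),[20,31); WM=26; [8,19) fires=1 [10,21) fires=3 [12,23) fires=3 [14,25) fires=3
i=6 t=18 v=8: DROP (t<26-2); WM=26
i=7 t=19 v=2: DROP (t<26-2); WM=26
i=8 t=29 v=2: → [28,39),[26,37),[24,35),[22,33),[20,31); WM=26
i=9 t=20 v=3: DROP (t<26-2); WM=26
i=10 t=33 v=7: → [32,43),[30,41),[28,39),[26,37),[24,35); WM=26
i=11 t=41 v=1: → [40,51),[38,49),[36,47),[34,45),[32,43); WM=38; [16,27) fires=3 [18,29) fires=4 [20,31) fires=3 [22,33) fires=3 [24,35) fires=3 [26,37) fires=3
i=12 t=34 v=5: DROP (t<38-2); WM=38
i=13 t=41 v=8: → [40,51),[38,49),[36,47),[34,45),[32,43); WM=38
i=14 t=42 v=6: → [42,53),[40,51),[38,49),[36,47),[34,45),[32,43); WM=39; [28,39) fires=3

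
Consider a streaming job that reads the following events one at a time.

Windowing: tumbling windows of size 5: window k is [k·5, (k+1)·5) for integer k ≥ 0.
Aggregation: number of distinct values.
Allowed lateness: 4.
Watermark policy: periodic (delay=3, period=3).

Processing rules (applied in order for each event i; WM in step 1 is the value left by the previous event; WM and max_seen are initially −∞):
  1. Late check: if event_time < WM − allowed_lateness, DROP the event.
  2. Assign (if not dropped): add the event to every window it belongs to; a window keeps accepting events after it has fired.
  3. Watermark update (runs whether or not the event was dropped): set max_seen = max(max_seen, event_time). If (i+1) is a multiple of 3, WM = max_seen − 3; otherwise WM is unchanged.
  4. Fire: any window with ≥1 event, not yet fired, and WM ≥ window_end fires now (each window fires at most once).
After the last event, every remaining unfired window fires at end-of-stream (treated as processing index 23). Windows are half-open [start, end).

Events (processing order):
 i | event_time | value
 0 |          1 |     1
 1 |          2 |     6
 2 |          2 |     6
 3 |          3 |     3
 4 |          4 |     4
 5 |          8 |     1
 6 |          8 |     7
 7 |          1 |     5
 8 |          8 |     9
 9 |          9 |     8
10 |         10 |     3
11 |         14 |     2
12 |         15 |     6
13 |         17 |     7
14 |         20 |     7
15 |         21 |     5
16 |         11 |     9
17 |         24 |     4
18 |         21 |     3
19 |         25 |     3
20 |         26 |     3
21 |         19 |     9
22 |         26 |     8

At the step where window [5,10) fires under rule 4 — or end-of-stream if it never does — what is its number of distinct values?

i=0 t=1 v=1: → [0,5); WM=−∞
i=1 t=2 v=6: → [0,5); WM=−∞
i=2 t=2 v=6: → [0,5); WM=-1
i=3 t=3 v=3: → [0,5); WM=-1
i=4 t=4 v=4: → [0,5); WM=-1
i=5 t=8 v=1: → [5,10); WM=5; [0,5) fires=4
i=6 t=8 v=7: → [5,10); WM=5
i=7 t=1 v=5: → [0,5); WM=5
i=8 t=8 v=9: → [5,10); WM=5
i=9 t=9 v=8: → [5,10); WM=5
i=10 t=10 v=3: → [10,15); WM=5
i=11 t=14 v=2: → [10,15); WM=11; [5,10) fires=4
i=12 t=15 v=6: → [15,20); WM=11
i=13 t=17 v=7: → [15,20); WM=11
i=14 t=20 v=7: → [20,25); WM=17; [10,15) fires=2
i=15 t=21 v=5: → [20,25); WM=17
i=16 t=11 v=9: DROP (t<17-4); WM=17
i=17 t=24 v=4: → [20,25); WM=21; [15,20) fires=2
i=18 t=21 v=3: → [20,25); WM=21
i=19 t=25 v=3: → [25,30); WM=21
i=20 t=26 v=3: → [25,30); WM=23
i=21 t=19 v=9: → [15,20); WM=23
i=22 t=26 v=8: → [25,30); WM=23

4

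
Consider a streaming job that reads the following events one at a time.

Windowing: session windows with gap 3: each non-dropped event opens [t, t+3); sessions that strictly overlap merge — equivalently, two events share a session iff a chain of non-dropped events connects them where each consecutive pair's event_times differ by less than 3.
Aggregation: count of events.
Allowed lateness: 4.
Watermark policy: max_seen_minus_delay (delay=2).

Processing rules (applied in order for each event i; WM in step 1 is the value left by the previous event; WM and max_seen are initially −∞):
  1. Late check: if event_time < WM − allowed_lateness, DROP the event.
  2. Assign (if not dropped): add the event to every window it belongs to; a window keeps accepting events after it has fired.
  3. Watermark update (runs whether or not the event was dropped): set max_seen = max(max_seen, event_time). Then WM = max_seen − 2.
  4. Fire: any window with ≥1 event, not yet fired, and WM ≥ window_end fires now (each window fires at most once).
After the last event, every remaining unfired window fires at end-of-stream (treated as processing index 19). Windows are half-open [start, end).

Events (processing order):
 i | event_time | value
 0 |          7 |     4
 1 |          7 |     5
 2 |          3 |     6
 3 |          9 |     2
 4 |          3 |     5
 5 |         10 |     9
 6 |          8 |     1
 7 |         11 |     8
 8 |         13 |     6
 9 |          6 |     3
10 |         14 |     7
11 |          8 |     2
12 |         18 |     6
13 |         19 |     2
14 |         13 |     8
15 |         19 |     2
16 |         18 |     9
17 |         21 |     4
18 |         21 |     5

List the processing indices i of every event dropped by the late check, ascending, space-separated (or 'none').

i=0 t=7 v=4: → [7,10); WM=5
i=1 t=7 v=5: → [7,10); WM=5
i=2 t=3 v=6: → [3,6); WM=5
i=3 t=9 v=2: → [7,12); WM=7
i=4 t=3 v=5: → [3,6); WM=7
i=5 t=10 v=9: → [7,13); WM=8
i=6 t=8 v=1: → [7,13); WM=8
i=7 t=11 v=8: → [7,14); WM=9
i=8 t=13 v=6: → [7,16); WM=11
i=9 t=6 v=3: DROP (t<11-4); WM=11
i=10 t=14 v=7: → [7,17); WM=12
i=11 t=8 v=2: → [7,17); WM=12
i=12 t=18 v=6: → [18,21); WM=16
i=13 t=19 v=2: → [18,22); WM=17
i=14 t=13 v=8: → [7,17); WM=17
i=15 t=19 v=2: → [18,22); WM=17
i=16 t=18 v=9: → [18,22); WM=17
i=17 t=21 v=4: → [18,24); WM=19
i=18 t=21 v=5: → [18,24); WM=19

9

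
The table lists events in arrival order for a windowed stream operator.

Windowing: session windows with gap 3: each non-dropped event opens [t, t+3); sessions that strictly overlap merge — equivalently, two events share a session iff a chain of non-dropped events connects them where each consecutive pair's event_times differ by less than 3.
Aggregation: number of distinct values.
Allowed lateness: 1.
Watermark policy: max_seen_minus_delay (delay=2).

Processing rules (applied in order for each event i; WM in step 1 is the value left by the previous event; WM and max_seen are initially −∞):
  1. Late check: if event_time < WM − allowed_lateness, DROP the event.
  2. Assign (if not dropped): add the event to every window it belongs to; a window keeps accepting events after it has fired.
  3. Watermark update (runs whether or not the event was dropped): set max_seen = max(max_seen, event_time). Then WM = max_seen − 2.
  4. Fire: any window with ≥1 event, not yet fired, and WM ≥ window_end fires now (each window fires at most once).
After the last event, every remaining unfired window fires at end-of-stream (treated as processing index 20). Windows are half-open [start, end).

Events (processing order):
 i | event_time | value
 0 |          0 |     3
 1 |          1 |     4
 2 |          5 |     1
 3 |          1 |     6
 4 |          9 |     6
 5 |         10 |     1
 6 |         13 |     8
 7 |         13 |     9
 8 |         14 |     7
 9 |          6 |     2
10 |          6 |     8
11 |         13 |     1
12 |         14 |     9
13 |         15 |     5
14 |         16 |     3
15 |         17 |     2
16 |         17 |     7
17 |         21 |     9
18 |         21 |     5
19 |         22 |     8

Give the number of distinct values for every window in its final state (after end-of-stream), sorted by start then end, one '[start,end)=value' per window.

i=0 t=0 v=3: → [0,3); WM=-2
i=1 t=1 v=4: → [0,4); WM=-1
i=2 t=5 v=1: → [5,8); WM=3
i=3 t=1 v=6: DROP (t<3-1); WM=3
i=4 t=9 v=6: → [9,12); WM=7
i=5 t=10 v=1: → [9,13); WM=8
i=6 t=13 v=8: → [13,16); WM=11
i=7 t=13 v=9: → [13,16); WM=11
i=8 t=14 v=7: → [13,17); WM=12
i=9 t=6 v=2: DROP (t<12-1); WM=12
i=10 t=6 v=8: DROP (t<12-1); WM=12
i=11 t=13 v=1: → [13,17); WM=12
i=12 t=14 v=9: → [13,17); WM=12
i=13 t=15 v=5: → [13,18); WM=13
i=14 t=16 v=3: → [13,19); WM=14
i=15 t=17 v=2: → [13,20); WM=15
i=16 t=17 v=7: → [13,20); WM=15
i=17 t=21 v=9: → [21,24); WM=19
i=18 t=21 v=5: → [21,24); WM=19
i=19 t=22 v=8: → [21,25); WM=20

[0,4)=2 [5,8)=1 [9,13)=2 [13,20)=7 [21,25)=3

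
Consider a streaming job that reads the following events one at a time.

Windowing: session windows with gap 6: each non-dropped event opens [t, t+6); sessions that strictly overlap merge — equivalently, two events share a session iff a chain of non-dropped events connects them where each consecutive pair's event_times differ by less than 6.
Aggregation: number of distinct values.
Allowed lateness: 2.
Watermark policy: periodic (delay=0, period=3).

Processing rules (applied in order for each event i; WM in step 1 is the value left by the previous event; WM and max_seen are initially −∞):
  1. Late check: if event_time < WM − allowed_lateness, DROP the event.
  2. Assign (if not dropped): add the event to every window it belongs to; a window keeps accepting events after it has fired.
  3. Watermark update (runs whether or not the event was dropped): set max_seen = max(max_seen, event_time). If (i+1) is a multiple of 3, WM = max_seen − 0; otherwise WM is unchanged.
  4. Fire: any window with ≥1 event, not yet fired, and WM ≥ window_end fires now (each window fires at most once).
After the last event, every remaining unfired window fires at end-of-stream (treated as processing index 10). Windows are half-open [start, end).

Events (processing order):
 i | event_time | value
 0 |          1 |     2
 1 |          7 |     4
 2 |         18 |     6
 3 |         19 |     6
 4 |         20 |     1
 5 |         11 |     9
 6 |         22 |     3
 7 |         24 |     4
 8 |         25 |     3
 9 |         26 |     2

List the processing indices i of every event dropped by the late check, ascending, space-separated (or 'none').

i=0 t=1 v=2: → [1,7); WM=−∞
i=1 t=7 v=4: → [7,13); WM=−∞
i=2 t=18 v=6: → [18,24); WM=18
i=3 t=19 v=6: → [18,25); WM=18
i=4 t=20 v=1: → [18,26); WM=18
i=5 t=11 v=9: DROP (t<18-2); WM=20
i=6 t=22 v=3: → [18,28); WM=20
i=7 t=24 v=4: → [18,30); WM=20
i=8 t=25 v=3: → [18,31); WM=25
i=9 t=26 v=2: → [18,32); WM=25

5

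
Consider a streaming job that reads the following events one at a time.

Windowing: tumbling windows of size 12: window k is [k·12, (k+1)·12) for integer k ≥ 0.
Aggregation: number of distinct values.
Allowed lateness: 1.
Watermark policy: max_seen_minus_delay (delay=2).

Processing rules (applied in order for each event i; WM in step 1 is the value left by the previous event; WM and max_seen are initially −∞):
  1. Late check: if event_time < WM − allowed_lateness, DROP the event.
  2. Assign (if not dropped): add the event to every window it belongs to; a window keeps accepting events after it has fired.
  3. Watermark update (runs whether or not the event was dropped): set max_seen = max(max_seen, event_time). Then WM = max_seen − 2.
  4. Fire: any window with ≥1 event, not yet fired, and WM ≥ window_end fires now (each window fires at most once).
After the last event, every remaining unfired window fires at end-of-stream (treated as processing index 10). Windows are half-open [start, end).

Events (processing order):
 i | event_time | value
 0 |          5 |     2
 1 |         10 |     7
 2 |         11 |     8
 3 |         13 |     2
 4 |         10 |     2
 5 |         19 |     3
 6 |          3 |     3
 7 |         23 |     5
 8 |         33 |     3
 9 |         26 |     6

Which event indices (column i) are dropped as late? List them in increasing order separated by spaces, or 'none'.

6 9

i=0 t=5 v=2: → [0,12); WM=3
i=1 t=10 v=7: → [0,12); WM=8
i=2 t=11 v=8: → [0,12); WM=9
i=3 t=13 v=2: → [12,24); WM=11
i=4 t=10 v=2: → [0,12); WM=11
i=5 t=19 v=3: → [12,24); WM=17; [0,12) fires=3
i=6 t=3 v=3: DROP (t<17-1); WM=17
i=7 t=23 v=5: → [12,24); WM=21
i=8 t=33 v=3: → [24,36); WM=31; [12,24) fires=3
i=9 t=26 v=6: DROP (t<31-1); WM=31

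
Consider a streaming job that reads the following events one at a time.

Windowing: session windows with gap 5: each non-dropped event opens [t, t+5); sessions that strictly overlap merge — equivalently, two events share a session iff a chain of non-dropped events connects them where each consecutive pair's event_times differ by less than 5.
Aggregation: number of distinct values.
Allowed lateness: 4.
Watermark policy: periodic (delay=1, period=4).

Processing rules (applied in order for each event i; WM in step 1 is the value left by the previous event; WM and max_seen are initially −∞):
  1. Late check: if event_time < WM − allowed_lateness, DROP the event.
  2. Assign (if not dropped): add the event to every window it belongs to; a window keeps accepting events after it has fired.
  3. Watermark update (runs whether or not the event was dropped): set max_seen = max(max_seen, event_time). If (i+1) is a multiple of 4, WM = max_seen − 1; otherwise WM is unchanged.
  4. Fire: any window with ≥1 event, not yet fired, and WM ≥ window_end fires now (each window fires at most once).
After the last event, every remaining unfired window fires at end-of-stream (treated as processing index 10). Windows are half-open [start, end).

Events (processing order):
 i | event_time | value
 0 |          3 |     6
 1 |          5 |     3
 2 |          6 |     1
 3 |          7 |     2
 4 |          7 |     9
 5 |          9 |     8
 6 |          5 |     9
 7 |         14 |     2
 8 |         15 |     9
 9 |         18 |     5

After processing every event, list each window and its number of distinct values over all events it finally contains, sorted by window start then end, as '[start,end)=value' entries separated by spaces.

[3,14)=6 [14,23)=3

i=0 t=3 v=6: → [3,8); WM=−∞
i=1 t=5 v=3: → [3,10); WM=−∞
i=2 t=6 v=1: → [3,11); WM=−∞
i=3 t=7 v=2: → [3,12); WM=6
i=4 t=7 v=9: → [3,12); WM=6
i=5 t=9 v=8: → [3,14); WM=6
i=6 t=5 v=9: → [3,14); WM=6
i=7 t=14 v=2: → [14,19); WM=13
i=8 t=15 v=9: → [14,20); WM=13
i=9 t=18 v=5: → [14,23); WM=13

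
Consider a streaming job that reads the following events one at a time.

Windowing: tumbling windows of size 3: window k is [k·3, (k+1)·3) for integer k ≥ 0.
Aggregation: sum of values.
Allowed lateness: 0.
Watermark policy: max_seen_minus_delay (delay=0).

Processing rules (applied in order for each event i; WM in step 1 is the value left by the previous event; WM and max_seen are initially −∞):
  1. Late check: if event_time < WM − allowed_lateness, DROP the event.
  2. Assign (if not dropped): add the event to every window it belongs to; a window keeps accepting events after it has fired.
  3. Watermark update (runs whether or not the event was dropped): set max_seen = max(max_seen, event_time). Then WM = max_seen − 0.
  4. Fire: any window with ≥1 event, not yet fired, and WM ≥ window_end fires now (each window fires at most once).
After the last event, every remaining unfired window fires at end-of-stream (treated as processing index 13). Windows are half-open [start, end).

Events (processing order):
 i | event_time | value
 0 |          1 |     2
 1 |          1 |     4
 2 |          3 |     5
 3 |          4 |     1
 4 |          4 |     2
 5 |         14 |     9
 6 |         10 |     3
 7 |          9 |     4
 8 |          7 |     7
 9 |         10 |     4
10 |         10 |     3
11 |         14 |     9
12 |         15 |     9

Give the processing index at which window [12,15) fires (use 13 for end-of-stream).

12

i=0 t=1 v=2: → [0,3); WM=1
i=1 t=1 v=4: → [0,3); WM=1
i=2 t=3 v=5: → [3,6); WM=3; [0,3) fires=6
i=3 t=4 v=1: → [3,6); WM=4
i=4 t=4 v=2: → [3,6); WM=4
i=5 t=14 v=9: → [12,15); WM=14; [3,6) fires=8
i=6 t=10 v=3: DROP (t<14-0); WM=14
i=7 t=9 v=4: DROP (t<14-0); WM=14
i=8 t=7 v=7: DROP (t<14-0); WM=14
i=9 t=10 v=4: DROP (t<14-0); WM=14
i=10 t=10 v=3: DROP (t<14-0); WM=14
i=11 t=14 v=9: → [12,15); WM=14
i=12 t=15 v=9: → [15,18); WM=15; [12,15) fires=18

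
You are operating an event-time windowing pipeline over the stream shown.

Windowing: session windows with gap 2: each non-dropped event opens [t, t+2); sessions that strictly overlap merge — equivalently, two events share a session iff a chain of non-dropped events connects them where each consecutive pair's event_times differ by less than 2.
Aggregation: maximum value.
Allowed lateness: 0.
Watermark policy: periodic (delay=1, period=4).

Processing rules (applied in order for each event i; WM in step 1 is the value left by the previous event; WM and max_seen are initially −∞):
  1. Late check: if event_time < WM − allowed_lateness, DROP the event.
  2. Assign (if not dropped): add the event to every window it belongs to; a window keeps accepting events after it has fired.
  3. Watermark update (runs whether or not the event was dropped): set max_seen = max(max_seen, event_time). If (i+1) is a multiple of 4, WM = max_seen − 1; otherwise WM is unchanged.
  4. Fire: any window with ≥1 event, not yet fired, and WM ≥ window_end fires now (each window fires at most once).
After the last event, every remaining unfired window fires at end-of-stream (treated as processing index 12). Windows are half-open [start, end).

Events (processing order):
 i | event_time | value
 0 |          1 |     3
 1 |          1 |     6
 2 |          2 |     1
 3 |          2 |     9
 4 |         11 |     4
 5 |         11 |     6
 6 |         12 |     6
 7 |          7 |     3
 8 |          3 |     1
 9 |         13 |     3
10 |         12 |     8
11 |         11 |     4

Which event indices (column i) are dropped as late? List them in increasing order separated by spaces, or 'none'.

8

i=0 t=1 v=3: → [1,3); WM=−∞
i=1 t=1 v=6: → [1,3); WM=−∞
i=2 t=2 v=1: → [1,4); WM=−∞
i=3 t=2 v=9: → [1,4); WM=1
i=4 t=11 v=4: → [11,13); WM=1
i=5 t=11 v=6: → [11,13); WM=1
i=6 t=12 v=6: → [11,14); WM=1
i=7 t=7 v=3: → [7,9); WM=11
i=8 t=3 v=1: DROP (t<11-0); WM=11
i=9 t=13 v=3: → [11,15); WM=11
i=10 t=12 v=8: → [11,15); WM=11
i=11 t=11 v=4: → [11,15); WM=12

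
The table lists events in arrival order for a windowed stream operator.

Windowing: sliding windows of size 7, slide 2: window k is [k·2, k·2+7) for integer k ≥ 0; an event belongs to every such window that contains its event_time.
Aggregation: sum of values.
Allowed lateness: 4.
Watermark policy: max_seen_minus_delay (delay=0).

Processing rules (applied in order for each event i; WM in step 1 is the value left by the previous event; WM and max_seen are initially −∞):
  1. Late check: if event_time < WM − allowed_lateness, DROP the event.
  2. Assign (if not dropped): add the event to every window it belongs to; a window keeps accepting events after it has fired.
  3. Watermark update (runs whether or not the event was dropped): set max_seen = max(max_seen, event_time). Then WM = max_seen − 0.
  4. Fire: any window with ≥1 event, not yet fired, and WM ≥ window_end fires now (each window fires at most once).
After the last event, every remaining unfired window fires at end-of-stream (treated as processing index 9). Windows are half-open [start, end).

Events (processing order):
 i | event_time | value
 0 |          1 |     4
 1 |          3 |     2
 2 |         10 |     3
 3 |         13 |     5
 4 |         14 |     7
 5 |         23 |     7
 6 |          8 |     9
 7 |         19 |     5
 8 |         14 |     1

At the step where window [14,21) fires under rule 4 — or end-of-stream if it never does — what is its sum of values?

7

i=0 t=1 v=4: → [0,7); WM=1
i=1 t=3 v=2: → [2,9),[0,7); WM=3
i=2 t=10 v=3: → [10,17),[8,15),[6,13),[4,11); WM=10; [0,7) fires=6 [2,9) fires=2
i=3 t=13 v=5: → [12,19),[10,17),[8,15); WM=13; [4,11) fires=3 [6,13) fires=3
i=4 t=14 v=7: → [14,21),[12,19),[10,17),[8,15); WM=14
i=5 t=23 v=7: → [22,29),[20,27),[18,25); WM=23; [8,15) fires=15 [10,17) fires=15 [12,19) fires=12 [14,21) fires=7
i=6 t=8 v=9: DROP (t<23-4); WM=23
i=7 t=19 v=5: → [18,25),[16,23),[14,21); WM=23; [16,23) fires=5
i=8 t=14 v=1: DROP (t<23-4); WM=23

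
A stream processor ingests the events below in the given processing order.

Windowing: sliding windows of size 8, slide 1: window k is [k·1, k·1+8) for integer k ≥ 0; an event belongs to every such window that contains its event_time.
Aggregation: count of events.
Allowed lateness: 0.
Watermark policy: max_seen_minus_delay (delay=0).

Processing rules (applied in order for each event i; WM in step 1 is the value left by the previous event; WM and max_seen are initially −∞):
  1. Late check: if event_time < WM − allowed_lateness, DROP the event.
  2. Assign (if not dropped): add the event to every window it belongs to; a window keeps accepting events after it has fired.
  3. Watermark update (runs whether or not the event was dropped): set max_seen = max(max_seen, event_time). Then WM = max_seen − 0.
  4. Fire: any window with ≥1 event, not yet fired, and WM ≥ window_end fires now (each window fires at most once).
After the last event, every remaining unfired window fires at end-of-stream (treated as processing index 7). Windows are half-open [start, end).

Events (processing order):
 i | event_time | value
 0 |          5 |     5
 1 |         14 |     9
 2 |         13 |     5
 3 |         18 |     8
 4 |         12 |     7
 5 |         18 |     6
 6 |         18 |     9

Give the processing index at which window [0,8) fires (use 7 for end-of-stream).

i=0 t=5 v=5: → [5,13),[4,12),[3,11),[2,10),[1,9),[0,8); WM=5
i=1 t=14 v=9: → [14,22),[13,21),[12,20),[11,19),[10,18),[9,17),[8,16),[7,15); WM=14; [0,8) fires=1 [1,9) fires=1 [2,10) fires=1 [3,11) fires=1 [4,12) fires=1 [5,13) fires=1
i=2 t=13 v=5: DROP (t<14-0); WM=14
i=3 t=18 v=8: → [18,26),[17,25),[16,24),[15,23),[14,22),[13,21),[12,20),[11,19); WM=18; [7,15) fires=1 [8,16) fires=1 [9,17) fires=1 [10,18) fires=1
i=4 t=12 v=7: DROP (t<18-0); WM=18
i=5 t=18 v=6: → [18,26),[17,25),[16,24),[15,23),[14,22),[13,21),[12,20),[11,19); WM=18
i=6 t=18 v=9: → [18,26),[17,25),[16,24),[15,23),[14,22),[13,21),[12,20),[11,19); WM=18

1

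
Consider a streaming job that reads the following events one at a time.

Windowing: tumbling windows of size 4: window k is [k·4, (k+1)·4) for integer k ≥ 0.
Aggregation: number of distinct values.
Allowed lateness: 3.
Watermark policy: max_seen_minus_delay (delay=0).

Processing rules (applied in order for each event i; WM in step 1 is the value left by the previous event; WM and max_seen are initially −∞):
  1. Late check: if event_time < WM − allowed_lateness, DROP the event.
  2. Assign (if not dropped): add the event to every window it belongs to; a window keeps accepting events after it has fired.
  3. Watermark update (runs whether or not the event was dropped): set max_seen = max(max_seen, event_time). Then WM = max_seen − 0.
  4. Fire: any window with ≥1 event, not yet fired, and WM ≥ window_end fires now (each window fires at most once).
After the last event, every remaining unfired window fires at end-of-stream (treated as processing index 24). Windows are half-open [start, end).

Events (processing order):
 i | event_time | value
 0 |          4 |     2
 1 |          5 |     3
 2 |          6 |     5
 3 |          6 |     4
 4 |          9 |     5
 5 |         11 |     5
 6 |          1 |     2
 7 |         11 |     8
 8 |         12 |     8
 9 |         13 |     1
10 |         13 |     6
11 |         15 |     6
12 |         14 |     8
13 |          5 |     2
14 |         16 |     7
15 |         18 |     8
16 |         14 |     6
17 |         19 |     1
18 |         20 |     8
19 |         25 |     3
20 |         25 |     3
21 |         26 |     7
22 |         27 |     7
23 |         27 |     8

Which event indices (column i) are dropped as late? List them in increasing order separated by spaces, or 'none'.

i=0 t=4 v=2: → [4,8); WM=4
i=1 t=5 v=3: → [4,8); WM=5
i=2 t=6 v=5: → [4,8); WM=6
i=3 t=6 v=4: → [4,8); WM=6
i=4 t=9 v=5: → [8,12); WM=9; [4,8) fires=4
i=5 t=11 v=5: → [8,12); WM=11
i=6 t=1 v=2: DROP (t<11-3); WM=11
i=7 t=11 v=8: → [8,12); WM=11
i=8 t=12 v=8: → [12,16); WM=12; [8,12) fires=2
i=9 t=13 v=1: → [12,16); WM=13
i=10 t=13 v=6: → [12,16); WM=13
i=11 t=15 v=6: → [12,16); WM=15
i=12 t=14 v=8: → [12,16); WM=15
i=13 t=5 v=2: DROP (t<15-3); WM=15
i=14 t=16 v=7: → [16,20); WM=16; [12,16) fires=3
i=15 t=18 v=8: → [16,20); WM=18
i=16 t=14 v=6: DROP (t<18-3); WM=18
i=17 t=19 v=1: → [16,20); WM=19
i=18 t=20 v=8: → [20,24); WM=20; [16,20) fires=3
i=19 t=25 v=3: → [24,28); WM=25; [20,24) fires=1
i=20 t=25 v=3: → [24,28); WM=25
i=21 t=26 v=7: → [24,28); WM=26
i=22 t=27 v=7: → [24,28); WM=27
i=23 t=27 v=8: → [24,28); WM=27

6 13 16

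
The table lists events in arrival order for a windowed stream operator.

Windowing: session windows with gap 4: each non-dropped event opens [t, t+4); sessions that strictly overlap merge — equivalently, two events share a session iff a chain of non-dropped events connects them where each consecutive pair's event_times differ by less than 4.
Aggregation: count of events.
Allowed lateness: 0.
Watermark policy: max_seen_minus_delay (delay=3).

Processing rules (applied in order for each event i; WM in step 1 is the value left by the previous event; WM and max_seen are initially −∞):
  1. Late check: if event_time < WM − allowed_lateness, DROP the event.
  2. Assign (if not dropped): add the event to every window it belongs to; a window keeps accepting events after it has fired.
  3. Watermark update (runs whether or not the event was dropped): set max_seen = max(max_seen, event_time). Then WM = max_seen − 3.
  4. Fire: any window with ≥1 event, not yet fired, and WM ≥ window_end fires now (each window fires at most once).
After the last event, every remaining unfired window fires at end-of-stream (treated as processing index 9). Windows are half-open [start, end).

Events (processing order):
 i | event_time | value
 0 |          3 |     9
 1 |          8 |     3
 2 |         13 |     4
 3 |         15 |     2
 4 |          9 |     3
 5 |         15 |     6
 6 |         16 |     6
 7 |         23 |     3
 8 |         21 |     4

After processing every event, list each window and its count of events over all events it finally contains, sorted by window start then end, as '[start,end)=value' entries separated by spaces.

i=0 t=3 v=9: → [3,7); WM=0
i=1 t=8 v=3: → [8,12); WM=5
i=2 t=13 v=4: → [13,17); WM=10
i=3 t=15 v=2: → [13,19); WM=12
i=4 t=9 v=3: DROP (t<12-0); WM=12
i=5 t=15 v=6: → [13,19); WM=12
i=6 t=16 v=6: → [13,20); WM=13
i=7 t=23 v=3: → [23,27); WM=20
i=8 t=21 v=4: → [21,27); WM=20

[3,7)=1 [8,12)=1 [13,20)=4 [21,27)=2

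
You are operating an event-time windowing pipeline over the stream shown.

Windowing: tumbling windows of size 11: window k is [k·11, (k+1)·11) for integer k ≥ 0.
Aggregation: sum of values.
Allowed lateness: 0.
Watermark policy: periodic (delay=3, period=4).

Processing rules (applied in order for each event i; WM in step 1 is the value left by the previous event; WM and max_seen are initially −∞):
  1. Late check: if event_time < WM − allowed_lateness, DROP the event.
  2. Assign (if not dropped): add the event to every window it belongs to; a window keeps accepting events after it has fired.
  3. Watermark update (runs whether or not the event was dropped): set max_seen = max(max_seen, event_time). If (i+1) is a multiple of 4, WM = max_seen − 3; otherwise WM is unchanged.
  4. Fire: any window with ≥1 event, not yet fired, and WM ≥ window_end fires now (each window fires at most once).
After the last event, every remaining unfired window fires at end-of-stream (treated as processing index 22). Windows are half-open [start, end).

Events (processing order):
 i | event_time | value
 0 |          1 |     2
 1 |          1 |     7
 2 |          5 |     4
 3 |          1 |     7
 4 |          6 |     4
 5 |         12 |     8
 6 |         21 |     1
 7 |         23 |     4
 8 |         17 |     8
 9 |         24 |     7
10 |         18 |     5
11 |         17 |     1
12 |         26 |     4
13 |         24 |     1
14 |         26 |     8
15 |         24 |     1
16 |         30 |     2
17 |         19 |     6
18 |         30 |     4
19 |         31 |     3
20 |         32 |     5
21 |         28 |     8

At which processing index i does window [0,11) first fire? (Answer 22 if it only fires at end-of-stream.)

i=0 t=1 v=2: → [0,11); WM=−∞
i=1 t=1 v=7: → [0,11); WM=−∞
i=2 t=5 v=4: → [0,11); WM=−∞
i=3 t=1 v=7: → [0,11); WM=2
i=4 t=6 v=4: → [0,11); WM=2
i=5 t=12 v=8: → [11,22); WM=2
i=6 t=21 v=1: → [11,22); WM=2
i=7 t=23 v=4: → [22,33); WM=20; [0,11) fires=24
i=8 t=17 v=8: DROP (t<20-0); WM=20
i=9 t=24 v=7: → [22,33); WM=20
i=10 t=18 v=5: DROP (t<20-0); WM=20
i=11 t=17 v=1: DROP (t<20-0); WM=21
i=12 t=26 v=4: → [22,33); WM=21
i=13 t=24 v=1: → [22,33); WM=21
i=14 t=26 v=8: → [22,33); WM=21
i=15 t=24 v=1: → [22,33); WM=23; [11,22) fires=9
i=16 t=30 v=2: → [22,33); WM=23
i=17 t=19 v=6: DROP (t<23-0); WM=23
i=18 t=30 v=4: → [22,33); WM=23
i=19 t=31 v=3: → [22,33); WM=28
i=20 t=32 v=5: → [22,33); WM=28
i=21 t=28 v=8: → [22,33); WM=28

7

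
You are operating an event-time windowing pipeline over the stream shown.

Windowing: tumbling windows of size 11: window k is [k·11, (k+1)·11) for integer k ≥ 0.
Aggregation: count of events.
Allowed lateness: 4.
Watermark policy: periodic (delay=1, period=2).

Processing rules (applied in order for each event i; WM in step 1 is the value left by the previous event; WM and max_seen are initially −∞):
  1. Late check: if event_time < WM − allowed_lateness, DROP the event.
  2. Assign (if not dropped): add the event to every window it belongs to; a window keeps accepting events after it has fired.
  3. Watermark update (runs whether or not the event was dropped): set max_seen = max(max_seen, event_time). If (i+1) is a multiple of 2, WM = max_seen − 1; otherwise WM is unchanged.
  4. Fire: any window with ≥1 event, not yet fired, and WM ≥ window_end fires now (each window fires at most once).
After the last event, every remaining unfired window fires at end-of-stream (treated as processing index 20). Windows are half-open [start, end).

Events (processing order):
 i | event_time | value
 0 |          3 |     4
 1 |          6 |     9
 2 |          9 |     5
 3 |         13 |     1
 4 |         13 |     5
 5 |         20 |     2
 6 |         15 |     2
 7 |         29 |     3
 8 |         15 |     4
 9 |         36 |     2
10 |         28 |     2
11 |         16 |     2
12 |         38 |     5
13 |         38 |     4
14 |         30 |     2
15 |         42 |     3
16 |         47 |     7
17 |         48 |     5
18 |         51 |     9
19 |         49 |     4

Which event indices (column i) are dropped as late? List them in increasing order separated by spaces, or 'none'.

i=0 t=3 v=4: → [0,11); WM=−∞
i=1 t=6 v=9: → [0,11); WM=5
i=2 t=9 v=5: → [0,11); WM=5
i=3 t=13 v=1: → [11,22); WM=12; [0,11) fires=3
i=4 t=13 v=5: → [11,22); WM=12
i=5 t=20 v=2: → [11,22); WM=19
i=6 t=15 v=2: → [11,22); WM=19
i=7 t=29 v=3: → [22,33); WM=28; [11,22) fires=4
i=8 t=15 v=4: DROP (t<28-4); WM=28
i=9 t=36 v=2: → [33,44); WM=35; [22,33) fires=1
i=10 t=28 v=2: DROP (t<35-4); WM=35
i=11 t=16 v=2: DROP (t<35-4); WM=35
i=12 t=38 v=5: → [33,44); WM=35
i=13 t=38 v=4: → [33,44); WM=37
i=14 t=30 v=2: DROP (t<37-4); WM=37
i=15 t=42 v=3: → [33,44); WM=41
i=16 t=47 v=7: → [44,55); WM=41
i=17 t=48 v=5: → [44,55); WM=47; [33,44) fires=4
i=18 t=51 v=9: → [44,55); WM=47
i=19 t=49 v=4: → [44,55); WM=50

8 10 11 14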